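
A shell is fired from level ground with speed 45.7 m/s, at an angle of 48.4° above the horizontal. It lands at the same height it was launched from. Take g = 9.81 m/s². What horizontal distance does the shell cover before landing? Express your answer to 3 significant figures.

For level ground, R = v₀² sin(2θ) / g.
sin(2 × 48.4°) = sin 96.80° = 0.9930.
R = (45.7)² × 0.9930 / 9.81 = 211 m.

211 m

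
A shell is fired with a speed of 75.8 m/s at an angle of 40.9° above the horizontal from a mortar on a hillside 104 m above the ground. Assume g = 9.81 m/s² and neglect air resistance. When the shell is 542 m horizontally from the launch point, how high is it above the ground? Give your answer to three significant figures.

v_x = 75.8 cos 40.9° = 57.29 m/s, v_y0 = 75.8 sin 40.9° = 49.63 m/s.
Time to reach x = 542 m: t = x / v_x = 542 / 57.29 = 9.461 s.
y = 104 + v_y0 t − ½ g t² = 104 + 49.63×9.461 − 4.905×9.461² = 135 m.

135 m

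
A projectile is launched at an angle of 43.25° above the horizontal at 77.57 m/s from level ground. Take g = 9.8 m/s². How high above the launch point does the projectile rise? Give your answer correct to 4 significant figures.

144.1 m

Vertical component of launch velocity: v_y = 77.57 sin 43.25° = 53.150 m/s.
At the highest point the vertical velocity is zero, so v_y² = 2 g h_max.
h_max = (53.150)² / (2 × 9.8) = 2824.9 / 19.60 = 144.1 m.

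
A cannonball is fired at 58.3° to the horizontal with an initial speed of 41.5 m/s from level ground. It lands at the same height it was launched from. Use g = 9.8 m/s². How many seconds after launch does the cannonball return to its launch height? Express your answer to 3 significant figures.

7.21 s

Vertical component: v_y = 41.5 sin 58.3° = 35.31 m/s.
For a projectile landing at launch height, time of flight is t = 2 v_y / g = 2 × 35.31 / 9.8 = 7.21 s.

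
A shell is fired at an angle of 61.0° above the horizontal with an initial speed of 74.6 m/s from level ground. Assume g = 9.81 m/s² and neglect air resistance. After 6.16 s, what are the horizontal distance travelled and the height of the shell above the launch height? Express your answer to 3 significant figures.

x = 223 m, y = 216 m

v_x = 74.6 cos 61.0° = 36.17 m/s; v_y0 = 74.6 sin 61.0° = 65.25 m/s.
x = v_x t = 36.17 × 6.16 = 223 m.
y = v_y0 t − ½ g t² = 65.25×6.16 − 4.905×6.16² = 216 m.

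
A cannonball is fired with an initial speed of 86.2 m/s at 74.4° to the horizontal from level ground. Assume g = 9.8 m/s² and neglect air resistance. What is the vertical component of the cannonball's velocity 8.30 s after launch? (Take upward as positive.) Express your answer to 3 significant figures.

Initial vertical component: v_y0 = 86.2 sin 74.4° = 83.02 m/s.
v_y(t) = v_y0 − g t = 83.02 − 9.8 × 8.30 = 1.68 m/s.

1.68 m/s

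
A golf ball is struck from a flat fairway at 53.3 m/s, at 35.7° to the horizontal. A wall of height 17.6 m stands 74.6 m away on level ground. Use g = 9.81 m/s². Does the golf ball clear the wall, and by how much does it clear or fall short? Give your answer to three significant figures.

Yes — it clears the wall by 21.4 m.

v_x = 53.3 cos 35.7° = 43.28 m/s; v_y0 = 53.3 sin 35.7° = 31.10 m/s.
Time to reach the wall: t = 74.6 / 43.28 = 1.724 s.
Height at that point: y = 31.10×1.724 − 4.905×1.724² = 39.04 m.
That is 39.04 − 17.6 = 21.4 m above the top of the wall, so the golf ball clears it.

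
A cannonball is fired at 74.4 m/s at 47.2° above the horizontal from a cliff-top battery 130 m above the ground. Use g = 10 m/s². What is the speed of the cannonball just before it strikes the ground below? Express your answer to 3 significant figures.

v_x = 74.4 cos 47.2° = 50.55 m/s is unchanged throughout.
For the vertical component, v_y² = v_y0² + 2 g h = (54.59)² + 2×10×130 = 5580, so |v_y| = 74.70 m/s.
Impact speed = √(v_x² + v_y²) = √(2555 + 5580) = 90.2 m/s.

90.2 m/s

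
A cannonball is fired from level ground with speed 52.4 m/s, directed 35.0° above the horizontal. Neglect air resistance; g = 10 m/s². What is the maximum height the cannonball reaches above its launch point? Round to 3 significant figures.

Vertical component of launch velocity: v_y = 52.4 sin 35.0° = 30.06 m/s.
At the highest point the vertical velocity is zero, so v_y² = 2 g h_max.
h_max = (30.06)² / (2 × 10) = 903.6 / 20.00 = 45.2 m.

45.2 m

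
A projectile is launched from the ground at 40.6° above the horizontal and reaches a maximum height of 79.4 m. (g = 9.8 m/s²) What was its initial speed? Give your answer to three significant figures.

60.6 m/s

At maximum height v_y = 0, so (v₀ sin θ)² = 2 g H.
v₀ sin 40.6° = √(2 × 9.8 × 79.4) = 39.45 m/s.
v₀ = 39.45 / sin 40.6° = 39.45 / 0.6508 = 60.6 m/s.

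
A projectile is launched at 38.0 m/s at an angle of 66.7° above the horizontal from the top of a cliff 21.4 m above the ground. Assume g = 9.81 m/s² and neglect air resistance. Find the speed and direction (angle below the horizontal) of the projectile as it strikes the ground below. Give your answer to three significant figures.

v_x = 38.0 cos 66.7° = 15.03 m/s (constant).
|v_y| at impact = √((34.90)² + 2×9.81×21.4) = 40.47 m/s.
Speed = √(15.03² + 40.47²) = 43.2 m/s; angle = arctan(40.47/15.03) = 69.6° below horizontal.

43.2 m/s at 69.6° below the horizontal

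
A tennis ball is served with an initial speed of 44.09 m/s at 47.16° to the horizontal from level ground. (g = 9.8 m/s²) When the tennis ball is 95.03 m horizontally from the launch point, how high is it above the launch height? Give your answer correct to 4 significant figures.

v_x = 44.09 cos 47.16° = 29.979 m/s, v_y0 = 44.09 sin 47.16° = 32.329 m/s.
Time to reach x = 95.03 m: t = x / v_x = 95.03 / 29.979 = 3.1699 s.
y = v_y0 t − ½ g t² = 32.329×3.1699 − 4.900×3.1699² = 53.24 m.

53.24 m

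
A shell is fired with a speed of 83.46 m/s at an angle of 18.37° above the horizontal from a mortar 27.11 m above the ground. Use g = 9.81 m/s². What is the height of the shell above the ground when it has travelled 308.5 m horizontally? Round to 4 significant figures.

v_x = 83.46 cos 18.37° = 79.207 m/s, v_y0 = 83.46 sin 18.37° = 26.303 m/s.
Time to reach x = 308.5 m: t = x / v_x = 308.5 / 79.207 = 3.8949 s.
y = 27.11 + v_y0 t − ½ g t² = 27.11 + 26.303×3.8949 − 4.905×3.8949² = 55.15 m.

55.15 m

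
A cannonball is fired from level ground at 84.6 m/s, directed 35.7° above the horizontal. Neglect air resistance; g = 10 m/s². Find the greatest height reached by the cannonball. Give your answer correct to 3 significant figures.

Vertical component of launch velocity: v_y = 84.6 sin 35.7° = 49.37 m/s.
At the highest point the vertical velocity is zero, so v_y² = 2 g h_max.
h_max = (49.37)² / (2 × 10) = 2437 / 20.00 = 122 m.

122 m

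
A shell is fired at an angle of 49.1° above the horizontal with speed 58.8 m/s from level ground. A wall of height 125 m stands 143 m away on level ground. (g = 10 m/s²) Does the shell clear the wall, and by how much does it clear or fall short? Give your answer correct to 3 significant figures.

No — it falls 28.9 m short of clearing the wall.

v_x = 58.8 cos 49.1° = 38.50 m/s; v_y0 = 58.8 sin 49.1° = 44.44 m/s.
Time to reach the wall: t = 143 / 38.50 = 3.714 s.
Height at that point: y = 44.44×3.714 − 5.000×3.714² = 96.08 m.
That is 125 − 96.08 = 28.9 m below the top of the wall, so the shell does not clear it.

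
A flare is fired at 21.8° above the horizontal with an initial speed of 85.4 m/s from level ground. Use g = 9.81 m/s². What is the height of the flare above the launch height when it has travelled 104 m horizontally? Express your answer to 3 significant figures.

v_x = 85.4 cos 21.8° = 79.29 m/s, v_y0 = 85.4 sin 21.8° = 31.71 m/s.
Time to reach x = 104 m: t = x / v_x = 104 / 79.29 = 1.312 s.
y = v_y0 t − ½ g t² = 31.71×1.312 − 4.905×1.312² = 33.2 m.

33.2 m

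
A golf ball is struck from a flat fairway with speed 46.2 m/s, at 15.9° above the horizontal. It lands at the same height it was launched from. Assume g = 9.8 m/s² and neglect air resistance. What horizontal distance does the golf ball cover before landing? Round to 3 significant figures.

For level ground, R = v₀² sin(2θ) / g.
sin(2 × 15.9°) = sin 31.80° = 0.5270.
R = (46.2)² × 0.5270 / 9.8 = 115 m.

115 m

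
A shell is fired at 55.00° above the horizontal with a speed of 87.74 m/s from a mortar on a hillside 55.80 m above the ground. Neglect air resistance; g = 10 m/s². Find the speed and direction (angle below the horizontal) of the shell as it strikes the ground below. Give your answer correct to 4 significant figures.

v_x = 87.74 cos 55.00° = 50.326 m/s (constant).
|v_y| at impact = √((71.872)² + 2×10×55.80) = 79.256 m/s.
Speed = √(50.326² + 79.256²) = 93.88 m/s; angle = arctan(79.256/50.326) = 57.59° below horizontal.

93.88 m/s at 57.59° below the horizontal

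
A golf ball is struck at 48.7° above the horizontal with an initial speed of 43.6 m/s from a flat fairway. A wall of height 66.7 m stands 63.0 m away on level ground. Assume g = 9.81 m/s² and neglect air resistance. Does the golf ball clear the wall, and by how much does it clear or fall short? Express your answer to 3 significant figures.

No — it falls 18.5 m short of clearing the wall.

v_x = 43.6 cos 48.7° = 28.78 m/s; v_y0 = 43.6 sin 48.7° = 32.76 m/s.
Time to reach the wall: t = 63.0 / 28.78 = 2.189 s.
Height at that point: y = 32.76×2.189 − 4.905×2.189² = 48.21 m.
That is 66.7 − 48.21 = 18.5 m below the top of the wall, so the golf ball does not clear it.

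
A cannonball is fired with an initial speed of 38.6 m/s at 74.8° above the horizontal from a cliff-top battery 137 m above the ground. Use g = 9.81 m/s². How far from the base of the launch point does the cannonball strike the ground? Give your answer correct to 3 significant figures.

Components: v_x = 38.6 cos 74.8° = 10.12 m/s, v_y = 38.6 sin 74.8° = 37.25 m/s.
Vertical: 0 = 137 + 37.25 t − ½(9.81) t² ⇒ 4.905 t² − 37.25 t − 137 = 0.
t = [37.25 + √(1388 + 2688)] / 9.810 = 10.31 s.
Horizontal: R = v_x · t = 10.12 × 10.31 = 104 m.

104 m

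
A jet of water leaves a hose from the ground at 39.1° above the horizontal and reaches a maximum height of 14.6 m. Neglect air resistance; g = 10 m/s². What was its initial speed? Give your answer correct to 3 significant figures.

At maximum height v_y = 0, so (v₀ sin θ)² = 2 g H.
v₀ sin 39.1° = √(2 × 10 × 14.6) = 17.09 m/s.
v₀ = 17.09 / sin 39.1° = 17.09 / 0.6307 = 27.1 m/s.

27.1 m/s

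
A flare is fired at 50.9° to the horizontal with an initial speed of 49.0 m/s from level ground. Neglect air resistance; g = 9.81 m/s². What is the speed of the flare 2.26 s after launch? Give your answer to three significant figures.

34.7 m/s

v_x = 49.0 cos 50.9° = 30.90 m/s (constant).
v_y(t) = 49.0 sin 50.9° − g t = 38.03 − 9.81 × 2.26 = 15.86 m/s.
Speed = √(v_x² + v_y²) = √(954.8 + 251.5) = 34.7 m/s.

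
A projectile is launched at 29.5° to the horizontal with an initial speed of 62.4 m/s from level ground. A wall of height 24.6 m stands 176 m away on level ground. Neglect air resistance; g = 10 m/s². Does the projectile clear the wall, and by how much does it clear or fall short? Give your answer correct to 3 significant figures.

Yes — it clears the wall by 22.5 m.

v_x = 62.4 cos 29.5° = 54.31 m/s; v_y0 = 62.4 sin 29.5° = 30.73 m/s.
Time to reach the wall: t = 176 / 54.31 = 3.241 s.
Height at that point: y = 30.73×3.241 − 5.000×3.241² = 47.08 m.
That is 47.08 − 24.6 = 22.5 m above the top of the wall, so the projectile clears it.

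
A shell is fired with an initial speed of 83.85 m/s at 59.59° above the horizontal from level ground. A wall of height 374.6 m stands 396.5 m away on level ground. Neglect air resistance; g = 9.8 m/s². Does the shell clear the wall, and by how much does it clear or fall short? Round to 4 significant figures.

v_x = 83.85 cos 59.59° = 42.444 m/s; v_y0 = 83.85 sin 59.59° = 72.314 m/s.
Time to reach the wall: t = 396.5 / 42.444 = 9.3417 s.
Height at that point: y = 72.314×9.3417 − 4.900×9.3417² = 247.93 m.
That is 374.6 − 247.93 = 126.7 m below the top of the wall, so the shell does not clear it.

No — it falls 126.7 m short of clearing the wall.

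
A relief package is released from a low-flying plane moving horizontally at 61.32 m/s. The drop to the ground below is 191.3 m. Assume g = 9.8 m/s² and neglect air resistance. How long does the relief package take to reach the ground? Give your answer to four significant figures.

6.248 s

The horizontal speed doesn't affect the fall. With v_y0 = 0, h = ½ g t².
t = √(2 × 191.3 / 9.8) = √39.041 = 6.248 s.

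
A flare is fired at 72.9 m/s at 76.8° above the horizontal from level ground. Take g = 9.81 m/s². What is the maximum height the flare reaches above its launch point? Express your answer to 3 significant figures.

Vertical component of launch velocity: v_y = 72.9 sin 76.8° = 70.97 m/s.
At the highest point the vertical velocity is zero, so v_y² = 2 g h_max.
h_max = (70.97)² / (2 × 9.81) = 5037 / 19.62 = 257 m.

257 m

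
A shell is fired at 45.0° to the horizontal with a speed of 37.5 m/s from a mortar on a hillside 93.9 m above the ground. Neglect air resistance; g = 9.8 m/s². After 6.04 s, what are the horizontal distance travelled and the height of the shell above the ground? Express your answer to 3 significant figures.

v_x = 37.5 cos 45.0° = 26.52 m/s; v_y0 = 37.5 sin 45.0° = 26.52 m/s.
x = v_x t = 26.52 × 6.04 = 160 m.
y = 93.9 + v_y0 t − ½ g t² = 75.3 m.

x = 160 m, y = 75.3 m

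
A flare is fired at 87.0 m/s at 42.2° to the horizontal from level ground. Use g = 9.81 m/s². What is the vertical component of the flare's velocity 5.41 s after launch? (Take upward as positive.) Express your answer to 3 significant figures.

5.37 m/s

Initial vertical component: v_y0 = 87.0 sin 42.2° = 58.44 m/s.
v_y(t) = v_y0 − g t = 58.44 − 9.81 × 5.41 = 5.37 m/s.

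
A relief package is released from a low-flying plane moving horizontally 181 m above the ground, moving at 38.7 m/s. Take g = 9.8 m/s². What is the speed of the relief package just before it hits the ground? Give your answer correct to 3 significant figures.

71.0 m/s

Fall time: t = √(2 × 181 / 9.8) = 6.078 s.
At impact: v_x = 38.7 m/s (unchanged), v_y = g t = 9.8 × 6.078 = 59.56 m/s.
Speed = √(v_x² + v_y²) = √(1498 + 3547) = 71.0 m/s.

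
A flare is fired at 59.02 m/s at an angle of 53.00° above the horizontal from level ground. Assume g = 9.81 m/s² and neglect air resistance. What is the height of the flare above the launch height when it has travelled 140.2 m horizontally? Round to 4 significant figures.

109.6 m

v_x = 59.02 cos 53.00° = 35.519 m/s, v_y0 = 59.02 sin 53.00° = 47.135 m/s.
Time to reach x = 140.2 m: t = x / v_x = 140.2 / 35.519 = 3.9472 s.
y = v_y0 t − ½ g t² = 47.135×3.9472 − 4.905×3.9472² = 109.6 m.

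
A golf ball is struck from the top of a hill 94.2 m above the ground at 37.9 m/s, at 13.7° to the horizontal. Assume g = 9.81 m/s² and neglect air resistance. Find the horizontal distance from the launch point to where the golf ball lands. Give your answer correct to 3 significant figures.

Components: v_x = 37.9 cos 13.7° = 36.82 m/s, v_y = 37.9 sin 13.7° = 8.976 m/s.
Vertical: 0 = 94.2 + 8.976 t − ½(9.81) t² ⇒ 4.905 t² − 8.976 t − 94.2 = 0.
t = [8.976 + √(80.57 + 1848)] / 9.810 = 5.392 s.
Horizontal: R = v_x · t = 36.82 × 5.392 = 199 m.

199 m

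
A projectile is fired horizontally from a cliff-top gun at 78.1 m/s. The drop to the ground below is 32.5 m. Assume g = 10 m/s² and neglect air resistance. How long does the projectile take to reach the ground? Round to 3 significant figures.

The horizontal speed doesn't affect the fall. With v_y0 = 0, h = ½ g t².
t = √(2 × 32.5 / 10) = √6.500 = 2.55 s.

2.55 s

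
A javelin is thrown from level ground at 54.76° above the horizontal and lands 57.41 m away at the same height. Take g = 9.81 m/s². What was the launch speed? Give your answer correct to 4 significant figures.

24.44 m/s

On level ground, R = v₀² sin(2θ) / g, so v₀ = √(R g / sin 2θ).
sin(2 × 54.76°) = 0.9425.
v₀ = √(57.41 × 9.81 / 0.9425) = √597.55 = 24.44 m/s.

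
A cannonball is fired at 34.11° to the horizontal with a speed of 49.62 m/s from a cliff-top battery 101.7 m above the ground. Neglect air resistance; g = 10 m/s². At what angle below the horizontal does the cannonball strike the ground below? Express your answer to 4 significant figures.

v_x = 49.62 cos 34.11° = 41.083 m/s.
At impact |v_y| = √(v_y0² + 2 g h) = √(27.826² + 2×10×101.7) = 52.993 m/s.
Angle below horizontal = arctan(|v_y| / v_x) = arctan(52.993 / 41.083) = 52.22°.

52.22°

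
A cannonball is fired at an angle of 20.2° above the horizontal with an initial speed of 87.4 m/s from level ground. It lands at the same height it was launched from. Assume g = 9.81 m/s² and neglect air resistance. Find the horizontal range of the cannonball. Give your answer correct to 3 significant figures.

505 m

For level ground, R = v₀² sin(2θ) / g.
sin(2 × 20.2°) = sin 40.40° = 0.6481.
R = (87.4)² × 0.6481 / 9.81 = 505 m.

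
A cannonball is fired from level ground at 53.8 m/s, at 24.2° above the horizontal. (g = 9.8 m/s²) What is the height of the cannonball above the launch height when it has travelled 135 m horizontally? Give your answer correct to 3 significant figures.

v_x = 53.8 cos 24.2° = 49.07 m/s, v_y0 = 53.8 sin 24.2° = 22.05 m/s.
Time to reach x = 135 m: t = x / v_x = 135 / 49.07 = 2.751 s.
y = v_y0 t − ½ g t² = 22.05×2.751 − 4.900×2.751² = 23.6 m.

23.6 m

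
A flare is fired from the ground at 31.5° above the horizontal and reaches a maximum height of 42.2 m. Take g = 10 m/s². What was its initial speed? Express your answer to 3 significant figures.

At maximum height v_y = 0, so (v₀ sin θ)² = 2 g H.
v₀ sin 31.5° = √(2 × 10 × 42.2) = 29.05 m/s.
v₀ = 29.05 / sin 31.5° = 29.05 / 0.5225 = 55.6 m/s.

55.6 m/s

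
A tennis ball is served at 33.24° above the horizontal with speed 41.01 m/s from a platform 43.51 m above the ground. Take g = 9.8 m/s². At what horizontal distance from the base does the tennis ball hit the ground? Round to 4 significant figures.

Components: v_x = 41.01 cos 33.24° = 34.300 m/s, v_y = 41.01 sin 33.24° = 22.480 m/s.
Vertical: 0 = 43.51 + 22.480 t − ½(9.8) t² ⇒ 4.900 t² − 22.480 t − 43.51 = 0.
t = [22.480 + √(505.35 + 852.80)] / 9.800 = 6.0544 s.
Horizontal: R = v_x · t = 34.300 × 6.0544 = 207.7 m.

207.7 m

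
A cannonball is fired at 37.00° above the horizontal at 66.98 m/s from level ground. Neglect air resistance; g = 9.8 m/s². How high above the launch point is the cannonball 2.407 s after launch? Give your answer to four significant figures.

v_y0 = 66.98 sin 37.00° = 40.310 m/s.
y(t) = v_y0 t − ½ g t² = 40.310×2.407 − 4.900×2.407² = 68.64 m.

68.64 m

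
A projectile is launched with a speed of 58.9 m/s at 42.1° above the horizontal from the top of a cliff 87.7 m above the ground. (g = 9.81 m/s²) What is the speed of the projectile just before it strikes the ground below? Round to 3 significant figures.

v_x = 58.9 cos 42.1° = 43.70 m/s is unchanged throughout.
For the vertical component, v_y² = v_y0² + 2 g h = (39.49)² + 2×9.81×87.7 = 3280, so |v_y| = 57.27 m/s.
Impact speed = √(v_x² + v_y²) = √(1910 + 3280) = 72.0 m/s.

72.0 m/s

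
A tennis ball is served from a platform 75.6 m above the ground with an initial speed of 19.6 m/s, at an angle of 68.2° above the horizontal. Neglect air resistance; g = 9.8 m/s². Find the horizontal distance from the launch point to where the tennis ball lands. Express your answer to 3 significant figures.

Components: v_x = 19.6 cos 68.2° = 7.279 m/s, v_y = 19.6 sin 68.2° = 18.20 m/s.
Vertical: 0 = 75.6 + 18.20 t − ½(9.8) t² ⇒ 4.900 t² − 18.20 t − 75.6 = 0.
t = [18.20 + √(331.2 + 1482)] / 9.800 = 6.202 s.
Horizontal: R = v_x · t = 7.279 × 6.202 = 45.1 m.

45.1 m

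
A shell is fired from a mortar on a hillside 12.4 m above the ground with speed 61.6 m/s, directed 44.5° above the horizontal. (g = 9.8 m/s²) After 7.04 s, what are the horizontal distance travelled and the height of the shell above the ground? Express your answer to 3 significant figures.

v_x = 61.6 cos 44.5° = 43.94 m/s; v_y0 = 61.6 sin 44.5° = 43.18 m/s.
x = v_x t = 43.94 × 7.04 = 309 m.
y = 12.4 + v_y0 t − ½ g t² = 73.5 m.

x = 309 m, y = 73.5 m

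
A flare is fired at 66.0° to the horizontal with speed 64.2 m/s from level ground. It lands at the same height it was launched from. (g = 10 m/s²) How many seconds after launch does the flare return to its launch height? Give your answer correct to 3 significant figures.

Vertical component: v_y = 64.2 sin 66.0° = 58.65 m/s.
For a projectile landing at launch height, time of flight is t = 2 v_y / g = 2 × 58.65 / 10 = 11.7 s.

11.7 s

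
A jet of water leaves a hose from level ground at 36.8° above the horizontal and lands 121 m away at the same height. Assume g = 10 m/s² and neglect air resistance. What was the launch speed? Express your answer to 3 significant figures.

On level ground, R = v₀² sin(2θ) / g, so v₀ = √(R g / sin 2θ).
sin(2 × 36.8°) = 0.9593.
v₀ = √(121 × 10 / 0.9593) = √1261 = 35.5 m/s.

35.5 m/s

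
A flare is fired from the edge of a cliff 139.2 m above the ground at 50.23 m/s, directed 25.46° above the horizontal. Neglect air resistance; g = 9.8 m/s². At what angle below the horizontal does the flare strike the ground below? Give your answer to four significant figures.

v_x = 50.23 cos 25.46° = 45.352 m/s.
At impact |v_y| = √(v_y0² + 2 g h) = √(21.593² + 2×9.8×139.2) = 56.521 m/s.
Angle below horizontal = arctan(|v_y| / v_x) = arctan(56.521 / 45.352) = 51.26°.

51.26°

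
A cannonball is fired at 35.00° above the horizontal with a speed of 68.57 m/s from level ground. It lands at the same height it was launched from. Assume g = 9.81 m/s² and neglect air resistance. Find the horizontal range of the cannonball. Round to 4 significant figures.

For level ground, R = v₀² sin(2θ) / g.
sin(2 × 35.00°) = sin 70.000° = 0.9397.
R = (68.57)² × 0.9397 / 9.81 = 450.4 m.

450.4 m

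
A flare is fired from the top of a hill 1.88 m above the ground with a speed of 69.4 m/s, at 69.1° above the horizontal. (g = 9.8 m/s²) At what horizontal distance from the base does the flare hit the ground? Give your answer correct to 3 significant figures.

328 m

Components: v_x = 69.4 cos 69.1° = 24.76 m/s, v_y = 69.4 sin 69.1° = 64.83 m/s.
Vertical: 0 = 1.88 + 64.83 t − ½(9.8) t² ⇒ 4.900 t² − 64.83 t − 1.88 = 0.
t = [64.83 + √(4203 + 36.85)] / 9.800 = 13.26 s.
Horizontal: R = v_x · t = 24.76 × 13.26 = 328 m.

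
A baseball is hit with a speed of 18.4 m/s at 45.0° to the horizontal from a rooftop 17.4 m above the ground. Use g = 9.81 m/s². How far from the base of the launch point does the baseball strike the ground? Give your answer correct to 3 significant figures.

Components: v_x = 18.4 cos 45.0° = 13.01 m/s, v_y = 18.4 sin 45.0° = 13.01 m/s.
Vertical: 0 = 17.4 + 13.01 t − ½(9.81) t² ⇒ 4.905 t² − 13.01 t − 17.4 = 0.
t = [13.01 + √(169.3 + 341.4)] / 9.810 = 3.630 s.
Horizontal: R = v_x · t = 13.01 × 3.630 = 47.2 m.

47.2 m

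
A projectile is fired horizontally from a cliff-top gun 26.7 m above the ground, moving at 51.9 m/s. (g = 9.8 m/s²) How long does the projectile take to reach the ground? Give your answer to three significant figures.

The horizontal speed doesn't affect the fall. With v_y0 = 0, h = ½ g t².
t = √(2 × 26.7 / 9.8) = √5.449 = 2.33 s.

2.33 s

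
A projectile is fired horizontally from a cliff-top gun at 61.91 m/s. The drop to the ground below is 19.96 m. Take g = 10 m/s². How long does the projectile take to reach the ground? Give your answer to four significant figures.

1.998 s

The horizontal speed doesn't affect the fall. With v_y0 = 0, h = ½ g t².
t = √(2 × 19.96 / 10) = √3.9920 = 1.998 s.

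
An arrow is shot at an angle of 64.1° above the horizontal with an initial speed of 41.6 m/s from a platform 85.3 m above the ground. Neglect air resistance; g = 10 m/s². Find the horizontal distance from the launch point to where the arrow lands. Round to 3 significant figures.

169 m

Components: v_x = 41.6 cos 64.1° = 18.17 m/s, v_y = 41.6 sin 64.1° = 37.42 m/s.
Vertical: 0 = 85.3 + 37.42 t − ½(10) t² ⇒ 5.000 t² − 37.42 t − 85.3 = 0.
t = [37.42 + √(1400 + 1706)] / 10.00 = 9.315 s.
Horizontal: R = v_x · t = 18.17 × 9.315 = 169 m.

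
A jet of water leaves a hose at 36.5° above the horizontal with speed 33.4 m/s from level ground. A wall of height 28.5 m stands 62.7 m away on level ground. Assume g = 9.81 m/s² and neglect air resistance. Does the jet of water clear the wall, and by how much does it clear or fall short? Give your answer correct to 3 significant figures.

No — it falls 8.85 m short of clearing the wall.

v_x = 33.4 cos 36.5° = 26.85 m/s; v_y0 = 33.4 sin 36.5° = 19.87 m/s.
Time to reach the wall: t = 62.7 / 26.85 = 2.335 s.
Height at that point: y = 19.87×2.335 − 4.905×2.335² = 19.65 m.
That is 28.5 − 19.65 = 8.85 m below the top of the wall, so the jet of water does not clear it.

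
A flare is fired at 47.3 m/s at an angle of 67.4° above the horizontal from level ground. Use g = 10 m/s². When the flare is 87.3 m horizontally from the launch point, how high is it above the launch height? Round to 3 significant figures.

94.4 m

v_x = 47.3 cos 67.4° = 18.18 m/s, v_y0 = 47.3 sin 67.4° = 43.67 m/s.
Time to reach x = 87.3 m: t = x / v_x = 87.3 / 18.18 = 4.802 s.
y = v_y0 t − ½ g t² = 43.67×4.802 − 5.000×4.802² = 94.4 m.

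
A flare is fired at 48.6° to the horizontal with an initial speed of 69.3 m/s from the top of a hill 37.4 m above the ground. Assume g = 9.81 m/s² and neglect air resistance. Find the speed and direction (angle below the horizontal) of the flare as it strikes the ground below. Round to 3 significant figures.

v_x = 69.3 cos 48.6° = 45.83 m/s (constant).
|v_y| at impact = √((51.98)² + 2×9.81×37.4) = 58.61 m/s.
Speed = √(45.83² + 58.61²) = 74.4 m/s; angle = arctan(58.61/45.83) = 52.0° below horizontal.

74.4 m/s at 52.0° below the horizontal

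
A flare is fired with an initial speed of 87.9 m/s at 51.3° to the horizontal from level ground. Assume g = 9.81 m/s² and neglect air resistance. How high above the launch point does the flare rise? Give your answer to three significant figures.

240 m

Vertical component of launch velocity: v_y = 87.9 sin 51.3° = 68.60 m/s.
At the highest point the vertical velocity is zero, so v_y² = 2 g h_max.
h_max = (68.60)² / (2 × 9.81) = 4706 / 19.62 = 240 m.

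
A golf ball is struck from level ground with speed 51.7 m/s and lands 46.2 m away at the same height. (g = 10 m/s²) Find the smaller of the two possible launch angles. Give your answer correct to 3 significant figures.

4.98°

Level-ground range: R = v₀² sin(2θ)/g ⇒ sin 2θ = R g / v₀² = 46.2×10/51.7² = 0.1728.
2θ = arcsin(0.1728) = 9.951° or 180° − 9.951° = 170.049°.
So θ = 4.98° or θ = 85.0°.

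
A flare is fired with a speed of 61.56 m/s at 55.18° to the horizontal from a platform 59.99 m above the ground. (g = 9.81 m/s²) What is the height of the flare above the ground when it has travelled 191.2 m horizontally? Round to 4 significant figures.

189.8 m

v_x = 61.56 cos 55.18° = 35.151 m/s, v_y0 = 61.56 sin 55.18° = 50.538 m/s.
Time to reach x = 191.2 m: t = x / v_x = 191.2 / 35.151 = 5.4394 s.
y = 59.99 + v_y0 t − ½ g t² = 59.99 + 50.538×5.4394 − 4.905×5.4394² = 189.8 m.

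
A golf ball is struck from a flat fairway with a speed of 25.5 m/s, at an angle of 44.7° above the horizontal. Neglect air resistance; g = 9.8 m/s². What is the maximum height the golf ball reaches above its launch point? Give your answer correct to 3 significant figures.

Vertical component of launch velocity: v_y = 25.5 sin 44.7° = 17.94 m/s.
At the highest point the vertical velocity is zero, so v_y² = 2 g h_max.
h_max = (17.94)² / (2 × 9.8) = 321.8 / 19.60 = 16.4 m.

16.4 m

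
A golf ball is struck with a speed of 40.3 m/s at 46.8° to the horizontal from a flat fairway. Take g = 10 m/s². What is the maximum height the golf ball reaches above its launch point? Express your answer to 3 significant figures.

43.2 m

Vertical component of launch velocity: v_y = 40.3 sin 46.8° = 29.38 m/s.
At the highest point the vertical velocity is zero, so v_y² = 2 g h_max.
h_max = (29.38)² / (2 × 10) = 863.2 / 20.00 = 43.2 m.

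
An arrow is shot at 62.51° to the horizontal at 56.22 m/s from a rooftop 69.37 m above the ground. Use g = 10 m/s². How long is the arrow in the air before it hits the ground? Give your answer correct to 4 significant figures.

11.21 s

Vertical component: v_y = 56.22 sin 62.51° = 49.872 m/s.
Taking up as positive with launch at y = 69.37 m, landing at y = 0: 0 = 69.37 + 49.872 t − ½(10) t².
Solving 5.000 t² − 49.872 t − 69.37 = 0 gives t = [49.872 + √(49.872² + 4·5.000·69.37)] / 10.00 = 11.21 s.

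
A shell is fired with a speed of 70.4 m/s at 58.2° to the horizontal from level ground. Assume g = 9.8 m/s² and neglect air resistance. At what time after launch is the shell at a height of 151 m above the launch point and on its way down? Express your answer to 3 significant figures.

8.65 s

v_y0 = 70.4 sin 58.2° = 59.83 m/s.
Set y = v_y0 t − ½ g t² = 151: 4.900 t² − 59.83 t + 151 = 0.
t = [59.83 ± √(3580 − 2960)] / 9.8 = (59.83 ± 24.90) / 9.8, giving t = 3.56 s or t = 8.65 s.
On the way down corresponds to the larger root: t = 8.65 s.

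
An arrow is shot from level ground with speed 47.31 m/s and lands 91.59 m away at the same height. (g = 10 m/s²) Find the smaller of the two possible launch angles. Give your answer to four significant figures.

12.08°

Level-ground range: R = v₀² sin(2θ)/g ⇒ sin 2θ = R g / v₀² = 91.59×10/47.31² = 0.4092.
2θ = arcsin(0.4092) = 24.155° or 180° − 24.155° = 155.845°.
So θ = 12.08° or θ = 77.92°.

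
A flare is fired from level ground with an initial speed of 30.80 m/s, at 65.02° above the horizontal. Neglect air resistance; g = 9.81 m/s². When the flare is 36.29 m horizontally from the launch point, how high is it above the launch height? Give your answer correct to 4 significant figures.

39.71 m

v_x = 30.80 cos 65.02° = 13.007 m/s, v_y0 = 30.80 sin 65.02° = 27.919 m/s.
Time to reach x = 36.29 m: t = x / v_x = 36.29 / 13.007 = 2.7900 s.
y = v_y0 t − ½ g t² = 27.919×2.7900 − 4.905×2.7900² = 39.71 m.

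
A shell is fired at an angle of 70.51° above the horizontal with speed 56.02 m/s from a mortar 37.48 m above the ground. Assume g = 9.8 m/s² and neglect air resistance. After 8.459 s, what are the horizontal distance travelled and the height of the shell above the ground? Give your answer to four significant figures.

v_x = 56.02 cos 70.51° = 18.691 m/s; v_y0 = 56.02 sin 70.51° = 52.810 m/s.
x = v_x t = 18.691 × 8.459 = 158.1 m.
y = 37.48 + v_y0 t − ½ g t² = 133.6 m.

x = 158.1 m, y = 133.6 m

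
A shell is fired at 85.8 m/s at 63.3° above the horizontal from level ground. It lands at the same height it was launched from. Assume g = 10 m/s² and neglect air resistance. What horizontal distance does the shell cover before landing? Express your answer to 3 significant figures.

591 m

Components: v_x = 85.8 cos 63.3° = 38.55 m/s, v_y = 85.8 sin 63.3° = 76.65 m/s.
Time of flight (same landing height): t = 2 v_y / g = 2 × 76.65 / 10 = 15.33 s.
Range: R = v_x · t = 38.55 × 15.33 = 591 m.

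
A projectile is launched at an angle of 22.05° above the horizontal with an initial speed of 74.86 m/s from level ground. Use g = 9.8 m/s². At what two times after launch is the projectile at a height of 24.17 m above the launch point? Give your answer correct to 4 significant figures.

1.054 s and 4.682 s

v_y0 = 74.86 sin 22.05° = 28.104 m/s.
Set y = v_y0 t − ½ g t² = 24.17: 4.900 t² − 28.104 t + 24.17 = 0.
t = [28.104 ± √(789.83 − 473.73)] / 9.8 = (28.104 ± 17.779) / 9.8, giving t = 1.054 s or t = 4.682 s.
So the projectile is at 24.17 m at t = 1.054 s (rising) and t = 4.682 s (falling).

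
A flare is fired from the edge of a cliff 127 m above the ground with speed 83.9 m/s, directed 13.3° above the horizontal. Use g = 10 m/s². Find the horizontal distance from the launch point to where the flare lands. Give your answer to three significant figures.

Components: v_x = 83.9 cos 13.3° = 81.65 m/s, v_y = 83.9 sin 13.3° = 19.30 m/s.
Vertical: 0 = 127 + 19.30 t − ½(10) t² ⇒ 5.000 t² − 19.30 t − 127 = 0.
t = [19.30 + √(372.5 + 2540)] / 10.00 = 7.327 s.
Horizontal: R = v_x · t = 81.65 × 7.327 = 598 m.

598 m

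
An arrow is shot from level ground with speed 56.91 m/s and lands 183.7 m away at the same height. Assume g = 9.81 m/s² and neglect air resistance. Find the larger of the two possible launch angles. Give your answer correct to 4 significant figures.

73.10°

Level-ground range: R = v₀² sin(2θ)/g ⇒ sin 2θ = R g / v₀² = 183.7×9.81/56.91² = 0.5564.
2θ = arcsin(0.5564) = 33.807° or 180° − 33.807° = 146.193°.
So θ = 16.90° or θ = 73.10°.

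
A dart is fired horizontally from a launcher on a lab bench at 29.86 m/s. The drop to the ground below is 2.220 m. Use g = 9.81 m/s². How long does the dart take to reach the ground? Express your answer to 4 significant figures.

0.6728 s

The horizontal speed doesn't affect the fall. With v_y0 = 0, h = ½ g t².
t = √(2 × 2.220 / 9.81) = √0.45260 = 0.6728 s.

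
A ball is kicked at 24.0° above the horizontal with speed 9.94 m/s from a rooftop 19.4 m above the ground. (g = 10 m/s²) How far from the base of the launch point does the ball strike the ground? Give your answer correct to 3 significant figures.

Components: v_x = 9.94 cos 24.0° = 9.081 m/s, v_y = 9.94 sin 24.0° = 4.043 m/s.
Vertical: 0 = 19.4 + 4.043 t − ½(10) t² ⇒ 5.000 t² − 4.043 t − 19.4 = 0.
t = [4.043 + √(16.35 + 388.0)] / 10.00 = 2.415 s.
Horizontal: R = v_x · t = 9.081 × 2.415 = 21.9 m.

21.9 m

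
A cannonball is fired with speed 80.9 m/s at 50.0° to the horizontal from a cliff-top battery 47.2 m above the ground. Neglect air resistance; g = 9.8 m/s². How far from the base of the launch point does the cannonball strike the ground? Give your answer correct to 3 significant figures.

695 m

Components: v_x = 80.9 cos 50.0° = 52.00 m/s, v_y = 80.9 sin 50.0° = 61.97 m/s.
Vertical: 0 = 47.2 + 61.97 t − ½(9.8) t² ⇒ 4.900 t² − 61.97 t − 47.2 = 0.
t = [61.97 + √(3840 + 925.1)] / 9.800 = 13.37 s.
Horizontal: R = v_x · t = 52.00 × 13.37 = 695 m.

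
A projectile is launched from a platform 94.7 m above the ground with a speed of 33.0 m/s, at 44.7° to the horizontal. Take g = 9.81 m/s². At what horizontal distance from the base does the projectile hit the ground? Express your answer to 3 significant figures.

Components: v_x = 33.0 cos 44.7° = 23.46 m/s, v_y = 33.0 sin 44.7° = 23.21 m/s.
Vertical: 0 = 94.7 + 23.21 t − ½(9.81) t² ⇒ 4.905 t² − 23.21 t − 94.7 = 0.
t = [23.21 + √(538.7 + 1858)] / 9.810 = 7.356 s.
Horizontal: R = v_x · t = 23.46 × 7.356 = 173 m.

173 m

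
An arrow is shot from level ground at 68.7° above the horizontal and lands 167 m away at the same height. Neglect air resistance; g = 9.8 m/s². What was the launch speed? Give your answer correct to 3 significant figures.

On level ground, R = v₀² sin(2θ) / g, so v₀ = √(R g / sin 2θ).
sin(2 × 68.7°) = 0.6769.
v₀ = √(167 × 9.8 / 0.6769) = √2418 = 49.2 m/s.

49.2 m/s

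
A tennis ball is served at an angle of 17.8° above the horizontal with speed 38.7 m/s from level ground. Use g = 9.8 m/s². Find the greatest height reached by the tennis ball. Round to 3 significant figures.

7.14 m

Vertical component of launch velocity: v_y = 38.7 sin 17.8° = 11.83 m/s.
At the highest point the vertical velocity is zero, so v_y² = 2 g h_max.
h_max = (11.83)² / (2 × 9.8) = 139.9 / 19.60 = 7.14 m.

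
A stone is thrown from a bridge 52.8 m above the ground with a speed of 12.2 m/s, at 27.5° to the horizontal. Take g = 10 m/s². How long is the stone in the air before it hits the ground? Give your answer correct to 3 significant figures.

Vertical component: v_y = 12.2 sin 27.5° = 5.633 m/s.
Taking up as positive with launch at y = 52.8 m, landing at y = 0: 0 = 52.8 + 5.633 t − ½(10) t².
Solving 5.000 t² − 5.633 t − 52.8 = 0 gives t = [5.633 + √(5.633² + 4·5.000·52.8)] / 10.00 = 3.86 s.

3.86 s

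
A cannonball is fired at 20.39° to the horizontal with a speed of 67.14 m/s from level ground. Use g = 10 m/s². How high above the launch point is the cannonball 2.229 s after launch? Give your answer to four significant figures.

v_y0 = 67.14 sin 20.39° = 23.392 m/s.
y(t) = v_y0 t − ½ g t² = 23.392×2.229 − 5.000×2.229² = 27.30 m.

27.30 m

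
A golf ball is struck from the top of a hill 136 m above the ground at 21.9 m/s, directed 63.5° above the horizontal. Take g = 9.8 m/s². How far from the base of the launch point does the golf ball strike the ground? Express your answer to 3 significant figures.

Components: v_x = 21.9 cos 63.5° = 9.772 m/s, v_y = 21.9 sin 63.5° = 19.60 m/s.
Vertical: 0 = 136 + 19.60 t − ½(9.8) t² ⇒ 4.900 t² − 19.60 t − 136 = 0.
t = [19.60 + √(384.2 + 2666)] / 9.800 = 7.636 s.
Horizontal: R = v_x · t = 9.772 × 7.636 = 74.6 m.

74.6 m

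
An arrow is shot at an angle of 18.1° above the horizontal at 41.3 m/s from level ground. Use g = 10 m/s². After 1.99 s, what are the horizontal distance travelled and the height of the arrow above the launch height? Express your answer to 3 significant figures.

v_x = 41.3 cos 18.1° = 39.26 m/s; v_y0 = 41.3 sin 18.1° = 12.83 m/s.
x = v_x t = 39.26 × 1.99 = 78.1 m.
y = v_y0 t − ½ g t² = 12.83×1.99 − 5.000×1.99² = 5.73 m.

x = 78.1 m, y = 5.73 m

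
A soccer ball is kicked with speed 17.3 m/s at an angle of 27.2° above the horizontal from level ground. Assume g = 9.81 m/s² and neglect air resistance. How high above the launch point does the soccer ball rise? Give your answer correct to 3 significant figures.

3.19 m

Vertical component of launch velocity: v_y = 17.3 sin 27.2° = 7.908 m/s.
At the highest point the vertical velocity is zero, so v_y² = 2 g h_max.
h_max = (7.908)² / (2 × 9.81) = 62.54 / 19.62 = 3.19 m.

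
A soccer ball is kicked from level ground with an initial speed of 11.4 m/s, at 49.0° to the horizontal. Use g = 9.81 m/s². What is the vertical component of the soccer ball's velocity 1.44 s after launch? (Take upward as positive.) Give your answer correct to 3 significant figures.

Initial vertical component: v_y0 = 11.4 sin 49.0° = 8.604 m/s.
v_y(t) = v_y0 − g t = 8.604 − 9.81 × 1.44 = -5.52 m/s.

-5.52 m/s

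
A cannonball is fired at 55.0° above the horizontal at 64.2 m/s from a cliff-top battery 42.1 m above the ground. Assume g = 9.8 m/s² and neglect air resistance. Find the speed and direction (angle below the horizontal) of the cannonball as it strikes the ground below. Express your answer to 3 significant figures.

70.3 m/s at 58.4° below the horizontal

v_x = 64.2 cos 55.0° = 36.82 m/s (constant).
|v_y| at impact = √((52.59)² + 2×9.8×42.1) = 59.92 m/s.
Speed = √(36.82² + 59.92²) = 70.3 m/s; angle = arctan(59.92/36.82) = 58.4° below horizontal.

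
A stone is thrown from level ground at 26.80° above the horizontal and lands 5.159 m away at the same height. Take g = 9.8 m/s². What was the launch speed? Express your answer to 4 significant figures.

7.925 m/s

On level ground, R = v₀² sin(2θ) / g, so v₀ = √(R g / sin 2θ).
sin(2 × 26.80°) = 0.8049.
v₀ = √(5.159 × 9.8 / 0.8049) = √62.813 = 7.925 m/s.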